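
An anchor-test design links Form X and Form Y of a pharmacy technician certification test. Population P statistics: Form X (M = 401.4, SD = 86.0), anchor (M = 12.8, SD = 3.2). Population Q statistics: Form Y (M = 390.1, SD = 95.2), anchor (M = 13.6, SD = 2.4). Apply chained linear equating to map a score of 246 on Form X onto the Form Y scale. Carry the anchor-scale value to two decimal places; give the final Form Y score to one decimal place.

Form X → anchor (Population P): v = (3.2/86.0)(246 − 401.4) + 12.8 = 7.02
anchor → Form Y (Population Q): y = (95.2/2.4)(7.02 − 13.6) + 390.1 = 129.1

129.1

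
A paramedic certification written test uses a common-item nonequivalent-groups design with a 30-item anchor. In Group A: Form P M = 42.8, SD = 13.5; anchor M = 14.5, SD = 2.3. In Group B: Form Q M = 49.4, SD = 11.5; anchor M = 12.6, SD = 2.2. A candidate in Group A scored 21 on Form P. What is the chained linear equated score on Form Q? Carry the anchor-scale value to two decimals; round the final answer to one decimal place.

Form P → anchor (Group A): v = (2.3/13.5)(21 − 42.8) + 14.5 = 10.79
anchor → Form Q (Group B): y = (11.5/2.2)(10.79 − 12.6) + 49.4 = 39.9

39.9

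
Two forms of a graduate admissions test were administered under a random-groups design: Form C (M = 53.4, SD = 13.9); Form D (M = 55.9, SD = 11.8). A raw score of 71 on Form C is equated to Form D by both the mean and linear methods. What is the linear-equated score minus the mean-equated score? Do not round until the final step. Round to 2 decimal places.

-2.66

Mean-equated: 71 + (55.9 − 53.4) = 73.50
Linear-equated: (11.8/13.9)(71 − 53.4) + 55.9 = 70.841
Difference = 70.841 − 73.50 = -2.66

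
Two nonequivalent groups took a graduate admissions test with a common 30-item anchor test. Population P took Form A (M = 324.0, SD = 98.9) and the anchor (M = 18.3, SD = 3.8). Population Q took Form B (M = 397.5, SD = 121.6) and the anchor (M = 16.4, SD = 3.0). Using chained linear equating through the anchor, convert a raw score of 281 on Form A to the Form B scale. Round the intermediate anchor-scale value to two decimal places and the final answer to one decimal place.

407.6

Form A → anchor (Population P): v = (3.8/98.9)(281 − 324.0) + 18.3 = 16.65
anchor → Form B (Population Q): y = (121.6/3.0)(16.65 − 16.4) + 397.5 = 407.6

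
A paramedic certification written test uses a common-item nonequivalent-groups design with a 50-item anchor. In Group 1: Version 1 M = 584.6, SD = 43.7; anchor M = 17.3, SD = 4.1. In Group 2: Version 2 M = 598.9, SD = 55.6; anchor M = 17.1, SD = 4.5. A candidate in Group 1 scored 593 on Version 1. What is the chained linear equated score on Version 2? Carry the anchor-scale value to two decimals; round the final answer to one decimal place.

Version 1 → anchor (Group 1): v = (4.1/43.7)(593 − 584.6) + 17.3 = 18.09
anchor → Version 2 (Group 2): y = (55.6/4.5)(18.09 − 17.1) + 598.9 = 611.1

611.1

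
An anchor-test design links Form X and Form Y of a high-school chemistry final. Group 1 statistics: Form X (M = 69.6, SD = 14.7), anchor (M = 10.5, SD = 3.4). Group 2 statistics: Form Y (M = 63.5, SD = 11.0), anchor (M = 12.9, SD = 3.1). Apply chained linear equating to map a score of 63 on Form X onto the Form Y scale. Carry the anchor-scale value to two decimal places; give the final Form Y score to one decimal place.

Form X → anchor (Group 1): v = (3.4/14.7)(63 − 69.6) + 10.5 = 8.97
anchor → Form Y (Group 2): y = (11.0/3.1)(8.97 − 12.9) + 63.5 = 49.6

49.6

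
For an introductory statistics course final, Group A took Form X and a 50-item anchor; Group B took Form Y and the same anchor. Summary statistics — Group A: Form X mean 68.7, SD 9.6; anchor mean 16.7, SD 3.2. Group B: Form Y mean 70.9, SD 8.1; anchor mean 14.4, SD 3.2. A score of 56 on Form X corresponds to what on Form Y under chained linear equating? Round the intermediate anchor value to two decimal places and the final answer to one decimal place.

Form X → anchor (Group A): v = (3.2/9.6)(56 − 68.7) + 16.7 = 12.47
anchor → Form Y (Group B): y = (8.1/3.2)(12.47 − 14.4) + 70.9 = 66.0

66.0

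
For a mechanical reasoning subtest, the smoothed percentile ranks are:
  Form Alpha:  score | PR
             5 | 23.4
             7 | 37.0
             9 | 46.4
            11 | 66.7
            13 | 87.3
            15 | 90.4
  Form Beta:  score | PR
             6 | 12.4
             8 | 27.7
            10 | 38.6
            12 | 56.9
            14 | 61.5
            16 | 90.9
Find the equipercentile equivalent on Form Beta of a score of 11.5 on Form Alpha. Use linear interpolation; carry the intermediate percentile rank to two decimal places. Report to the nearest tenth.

14.7

PR of 11.5 on Form Alpha: 66.7 + (11.5 − 11)/(13 − 11) × (87.3 − 66.7) = 71.85
On Form Beta, PR 71.85 falls between score 14 (PR 61.5) and 16 (PR 90.9).
Interpolate: 14 + (71.85 − 61.5)/(90.9 − 61.5) × (16 − 14) = 14.7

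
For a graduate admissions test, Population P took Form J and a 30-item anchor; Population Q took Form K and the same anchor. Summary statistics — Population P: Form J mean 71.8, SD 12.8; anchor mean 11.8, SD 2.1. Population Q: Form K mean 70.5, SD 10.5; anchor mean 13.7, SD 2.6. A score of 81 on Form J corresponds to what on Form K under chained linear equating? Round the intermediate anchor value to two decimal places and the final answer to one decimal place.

Form J → anchor (Population P): v = (2.1/12.8)(81 − 71.8) + 11.8 = 13.31
anchor → Form K (Population Q): y = (10.5/2.6)(13.31 − 13.7) + 70.5 = 68.9

68.9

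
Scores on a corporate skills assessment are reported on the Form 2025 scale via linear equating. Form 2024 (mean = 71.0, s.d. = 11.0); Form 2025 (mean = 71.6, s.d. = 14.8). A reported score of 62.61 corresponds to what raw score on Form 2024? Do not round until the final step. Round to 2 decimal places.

64.32

Invert y = (SD_Y/SD_X)(x − M_X) + M_Y:
x = (SD_X/SD_Y)(y − M_Y) + M_X = (11.0/14.8)(62.61 − 71.6) + 71.0
x = 0.743243 × -8.990 + 71.0 = 64.32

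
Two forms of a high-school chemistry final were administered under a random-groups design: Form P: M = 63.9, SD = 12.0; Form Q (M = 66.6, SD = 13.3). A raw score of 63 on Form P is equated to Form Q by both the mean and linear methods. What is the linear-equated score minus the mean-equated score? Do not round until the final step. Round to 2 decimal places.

Mean-equated: 63 + (66.6 − 63.9) = 65.70
Linear-equated: (13.3/12.0)(63 − 63.9) + 66.6 = 65.602
Difference = 65.602 − 65.70 = -0.10

-0.10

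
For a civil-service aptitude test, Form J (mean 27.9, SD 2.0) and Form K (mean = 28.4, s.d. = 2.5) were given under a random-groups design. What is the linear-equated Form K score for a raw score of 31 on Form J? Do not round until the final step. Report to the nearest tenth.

32.3

Linear equating: y = (SD_Y/SD_X)(x − M_X) + M_Y
y = (2.5/2.0)(31 − 27.9) + 28.4
y = 1.250000 × 3.1 + 28.4 = 3.8750 + 28.4 = 32.3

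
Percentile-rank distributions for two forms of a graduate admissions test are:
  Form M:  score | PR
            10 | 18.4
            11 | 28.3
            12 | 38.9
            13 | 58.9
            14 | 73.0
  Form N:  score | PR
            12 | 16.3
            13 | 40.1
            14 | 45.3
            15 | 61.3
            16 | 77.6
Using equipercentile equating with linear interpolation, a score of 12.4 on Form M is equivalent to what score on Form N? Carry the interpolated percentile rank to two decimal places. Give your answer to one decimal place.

PR of 12.4 on Form M: 38.9 + (12.4 − 12)/(13 − 12) × (58.9 − 38.9) = 46.90
On Form N, PR 46.90 falls between score 14 (PR 45.3) and 15 (PR 61.3).
Interpolate: 14 + (46.90 − 45.3)/(61.3 − 45.3) × (15 − 14) = 14.1

14.1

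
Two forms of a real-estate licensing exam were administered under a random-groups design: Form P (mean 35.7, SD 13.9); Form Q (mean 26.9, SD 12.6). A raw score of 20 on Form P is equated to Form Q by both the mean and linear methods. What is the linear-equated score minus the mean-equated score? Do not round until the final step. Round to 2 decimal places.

1.47

Mean-equated: 20 + (26.9 − 35.7) = 11.20
Linear-equated: (12.6/13.9)(20 − 35.7) + 26.9 = 12.668
Difference = 12.668 − 11.20 = 1.47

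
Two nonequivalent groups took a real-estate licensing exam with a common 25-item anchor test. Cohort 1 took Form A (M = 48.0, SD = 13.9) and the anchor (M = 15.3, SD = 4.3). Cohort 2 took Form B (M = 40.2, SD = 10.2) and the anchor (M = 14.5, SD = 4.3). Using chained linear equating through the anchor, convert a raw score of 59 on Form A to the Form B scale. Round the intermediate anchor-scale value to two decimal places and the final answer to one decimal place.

Form A → anchor (Cohort 1): v = (4.3/13.9)(59 − 48.0) + 15.3 = 18.70
anchor → Form B (Cohort 2): y = (10.2/4.3)(18.70 − 14.5) + 40.2 = 50.2

50.2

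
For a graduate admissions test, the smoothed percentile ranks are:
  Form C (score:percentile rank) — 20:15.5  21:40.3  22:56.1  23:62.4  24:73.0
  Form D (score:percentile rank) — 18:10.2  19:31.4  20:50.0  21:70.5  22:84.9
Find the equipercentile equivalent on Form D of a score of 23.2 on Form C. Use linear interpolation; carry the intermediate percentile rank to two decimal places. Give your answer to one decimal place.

20.7

PR of 23.2 on Form C: 62.4 + (23.2 − 23)/(24 − 23) × (73.0 − 62.4) = 64.52
On Form D, PR 64.52 falls between score 20 (PR 50.0) and 21 (PR 70.5).
Interpolate: 20 + (64.52 − 50.0)/(70.5 − 50.0) × (21 − 20) = 20.7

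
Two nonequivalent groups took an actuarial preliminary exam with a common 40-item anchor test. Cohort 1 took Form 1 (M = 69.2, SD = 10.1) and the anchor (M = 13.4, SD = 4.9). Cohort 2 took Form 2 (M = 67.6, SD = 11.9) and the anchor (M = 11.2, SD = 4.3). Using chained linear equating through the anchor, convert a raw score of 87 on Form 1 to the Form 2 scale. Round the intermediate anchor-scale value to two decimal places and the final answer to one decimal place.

97.6

Form 1 → anchor (Cohort 1): v = (4.9/10.1)(87 − 69.2) + 13.4 = 22.04
anchor → Form 2 (Cohort 2): y = (11.9/4.3)(22.04 − 11.2) + 67.6 = 97.6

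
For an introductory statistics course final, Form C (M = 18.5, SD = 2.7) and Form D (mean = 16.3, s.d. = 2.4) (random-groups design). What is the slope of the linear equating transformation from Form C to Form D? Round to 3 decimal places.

0.889

A = SD_Y / SD_X = 2.4 / 2.7 = 0.889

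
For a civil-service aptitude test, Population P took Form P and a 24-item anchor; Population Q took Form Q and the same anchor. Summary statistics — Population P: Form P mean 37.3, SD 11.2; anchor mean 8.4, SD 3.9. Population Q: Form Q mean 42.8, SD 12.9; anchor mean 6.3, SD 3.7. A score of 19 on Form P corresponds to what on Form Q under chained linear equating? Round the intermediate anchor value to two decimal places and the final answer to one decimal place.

Form P → anchor (Population P): v = (3.9/11.2)(19 − 37.3) + 8.4 = 2.03
anchor → Form Q (Population Q): y = (12.9/3.7)(2.03 − 6.3) + 42.8 = 27.9

27.9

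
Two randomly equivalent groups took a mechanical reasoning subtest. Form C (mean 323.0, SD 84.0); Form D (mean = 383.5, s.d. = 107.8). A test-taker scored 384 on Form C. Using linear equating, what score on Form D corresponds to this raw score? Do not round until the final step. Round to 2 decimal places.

461.78

Linear equating: y = (SD_Y/SD_X)(x − M_X) + M_Y
y = (107.8/84.0)(384 − 323.0) + 383.5
y = 1.283333 × 61.0 + 383.5 = 78.2833 + 383.5 = 461.78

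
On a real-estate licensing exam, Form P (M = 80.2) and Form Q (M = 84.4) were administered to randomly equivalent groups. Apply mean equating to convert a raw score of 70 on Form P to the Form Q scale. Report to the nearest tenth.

Mean equating: y = x + (M_Y − M_X) = 70 + (84.4 − 80.2) = 74.2

74.2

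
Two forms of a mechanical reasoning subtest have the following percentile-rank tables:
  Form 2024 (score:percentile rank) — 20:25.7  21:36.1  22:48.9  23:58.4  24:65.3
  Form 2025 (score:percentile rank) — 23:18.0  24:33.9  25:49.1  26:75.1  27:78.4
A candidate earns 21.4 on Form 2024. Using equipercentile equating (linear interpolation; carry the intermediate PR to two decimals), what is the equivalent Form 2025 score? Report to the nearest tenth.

24.5

PR of 21.4 on Form 2024: 36.1 + (21.4 − 21)/(22 − 21) × (48.9 − 36.1) = 41.22
On Form 2025, PR 41.22 falls between score 24 (PR 33.9) and 25 (PR 49.1).
Interpolate: 24 + (41.22 − 33.9)/(49.1 − 33.9) × (25 − 24) = 24.5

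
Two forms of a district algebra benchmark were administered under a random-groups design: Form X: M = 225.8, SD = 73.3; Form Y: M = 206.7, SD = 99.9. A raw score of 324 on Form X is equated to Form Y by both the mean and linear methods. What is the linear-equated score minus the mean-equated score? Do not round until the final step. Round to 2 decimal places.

35.64

Mean-equated: 324 + (206.7 − 225.8) = 304.90
Linear-equated: (99.9/73.3)(324 − 225.8) + 206.7 = 340.536
Difference = 340.536 − 304.90 = 35.64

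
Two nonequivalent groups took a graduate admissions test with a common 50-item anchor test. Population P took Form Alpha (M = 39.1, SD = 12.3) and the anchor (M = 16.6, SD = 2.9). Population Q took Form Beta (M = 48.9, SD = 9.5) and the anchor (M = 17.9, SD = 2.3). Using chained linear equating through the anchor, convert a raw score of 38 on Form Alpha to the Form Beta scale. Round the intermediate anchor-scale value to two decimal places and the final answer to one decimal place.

42.5

Form Alpha → anchor (Population P): v = (2.9/12.3)(38 − 39.1) + 16.6 = 16.34
anchor → Form Beta (Population Q): y = (9.5/2.3)(16.34 − 17.9) + 48.9 = 42.5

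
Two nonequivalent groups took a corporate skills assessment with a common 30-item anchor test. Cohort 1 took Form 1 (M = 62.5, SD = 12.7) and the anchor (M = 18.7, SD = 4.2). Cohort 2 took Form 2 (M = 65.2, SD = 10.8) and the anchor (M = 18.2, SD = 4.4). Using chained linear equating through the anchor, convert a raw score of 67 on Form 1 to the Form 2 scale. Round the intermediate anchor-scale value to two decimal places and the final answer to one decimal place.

70.1

Form 1 → anchor (Cohort 1): v = (4.2/12.7)(67 − 62.5) + 18.7 = 20.19
anchor → Form 2 (Cohort 2): y = (10.8/4.4)(20.19 − 18.2) + 65.2 = 70.1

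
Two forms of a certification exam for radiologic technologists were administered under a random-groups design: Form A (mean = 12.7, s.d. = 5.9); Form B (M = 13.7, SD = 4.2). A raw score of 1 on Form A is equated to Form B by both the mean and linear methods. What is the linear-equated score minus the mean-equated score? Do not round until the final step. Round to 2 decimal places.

3.37

Mean-equated: 1 + (13.7 − 12.7) = 2.00
Linear-equated: (4.2/5.9)(1 − 12.7) + 13.7 = 5.371
Difference = 5.371 − 2.00 = 3.37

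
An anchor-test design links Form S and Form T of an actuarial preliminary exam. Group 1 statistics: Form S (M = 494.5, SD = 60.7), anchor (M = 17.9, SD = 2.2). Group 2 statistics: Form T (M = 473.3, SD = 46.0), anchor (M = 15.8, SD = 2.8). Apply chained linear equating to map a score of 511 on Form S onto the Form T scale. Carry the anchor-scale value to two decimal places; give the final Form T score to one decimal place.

517.7

Form S → anchor (Group 1): v = (2.2/60.7)(511 − 494.5) + 17.9 = 18.50
anchor → Form T (Group 2): y = (46.0/2.8)(18.50 − 15.8) + 473.3 = 517.7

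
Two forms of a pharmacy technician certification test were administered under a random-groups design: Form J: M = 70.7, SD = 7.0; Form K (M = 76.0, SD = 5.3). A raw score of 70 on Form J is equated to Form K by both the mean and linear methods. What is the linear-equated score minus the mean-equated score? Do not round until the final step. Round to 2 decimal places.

Mean-equated: 70 + (76.0 − 70.7) = 75.30
Linear-equated: (5.3/7.0)(70 − 70.7) + 76.0 = 75.470
Difference = 75.470 − 75.30 = 0.17

0.17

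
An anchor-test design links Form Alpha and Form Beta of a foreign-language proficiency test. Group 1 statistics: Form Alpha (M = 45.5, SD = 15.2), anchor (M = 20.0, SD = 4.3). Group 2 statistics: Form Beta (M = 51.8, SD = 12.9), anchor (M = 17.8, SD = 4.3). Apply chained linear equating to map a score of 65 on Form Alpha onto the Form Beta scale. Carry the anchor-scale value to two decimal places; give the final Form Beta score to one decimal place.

75.0

Form Alpha → anchor (Group 1): v = (4.3/15.2)(65 − 45.5) + 20.0 = 25.52
anchor → Form Beta (Group 2): y = (12.9/4.3)(25.52 − 17.8) + 51.8 = 75.0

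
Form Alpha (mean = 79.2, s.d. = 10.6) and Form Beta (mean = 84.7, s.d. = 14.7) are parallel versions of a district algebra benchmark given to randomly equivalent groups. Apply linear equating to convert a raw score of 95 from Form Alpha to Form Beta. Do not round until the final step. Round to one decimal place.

Linear equating: y = (SD_Y/SD_X)(x − M_X) + M_Y
y = (14.7/10.6)(95 − 79.2) + 84.7
y = 1.386792 × 15.8 + 84.7 = 21.9113 + 84.7 = 106.6

106.6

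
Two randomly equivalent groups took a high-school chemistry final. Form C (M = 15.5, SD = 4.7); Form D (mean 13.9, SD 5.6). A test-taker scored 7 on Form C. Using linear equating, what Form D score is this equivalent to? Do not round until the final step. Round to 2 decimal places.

Linear equating: y = (SD_Y/SD_X)(x − M_X) + M_Y
y = (5.6/4.7)(7 − 15.5) + 13.9
y = 1.191489 × -8.5 + 13.9 = -10.1277 + 13.9 = 3.77

3.77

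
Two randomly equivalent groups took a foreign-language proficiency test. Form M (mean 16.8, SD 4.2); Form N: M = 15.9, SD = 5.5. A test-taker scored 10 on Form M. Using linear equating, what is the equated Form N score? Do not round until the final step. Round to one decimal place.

7.0

Linear equating: y = (SD_Y/SD_X)(x − M_X) + M_Y
y = (5.5/4.2)(10 − 16.8) + 15.9
y = 1.309524 × -6.8 + 15.9 = -8.9048 + 15.9 = 7.0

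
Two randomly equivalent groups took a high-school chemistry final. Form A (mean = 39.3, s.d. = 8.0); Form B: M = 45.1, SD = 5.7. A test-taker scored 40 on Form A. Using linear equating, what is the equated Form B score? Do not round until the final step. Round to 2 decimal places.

Linear equating: y = (SD_Y/SD_X)(x − M_X) + M_Y
y = (5.7/8.0)(40 − 39.3) + 45.1
y = 0.712500 × 0.7 + 45.1 = 0.4988 + 45.1 = 45.60

45.60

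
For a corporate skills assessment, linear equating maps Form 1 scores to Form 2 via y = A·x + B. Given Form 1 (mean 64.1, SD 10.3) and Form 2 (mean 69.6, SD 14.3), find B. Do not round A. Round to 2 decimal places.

A = SD_Y / SD_X = 14.3 / 10.3 = 1.388350
B = M_Y − A·M_X = 69.6 − 1.388350 × 64.1 = -19.39

-19.39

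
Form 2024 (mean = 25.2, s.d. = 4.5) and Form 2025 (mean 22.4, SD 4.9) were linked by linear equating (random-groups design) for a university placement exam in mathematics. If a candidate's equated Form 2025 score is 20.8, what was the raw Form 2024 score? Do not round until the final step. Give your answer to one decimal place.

23.7

Invert y = (SD_Y/SD_X)(x − M_X) + M_Y:
x = (SD_X/SD_Y)(y − M_Y) + M_X = (4.5/4.9)(20.8 − 22.4) + 25.2
x = 0.918367 × -1.600 + 25.2 = 23.7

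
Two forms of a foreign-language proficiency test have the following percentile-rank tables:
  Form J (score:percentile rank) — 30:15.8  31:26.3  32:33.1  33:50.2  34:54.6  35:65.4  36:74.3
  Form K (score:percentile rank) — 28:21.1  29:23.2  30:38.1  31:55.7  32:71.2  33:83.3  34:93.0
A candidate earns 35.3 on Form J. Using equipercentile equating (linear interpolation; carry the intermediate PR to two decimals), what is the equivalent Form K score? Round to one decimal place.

PR of 35.3 on Form J: 65.4 + (35.3 − 35)/(36 − 35) × (74.3 − 65.4) = 68.07
On Form K, PR 68.07 falls between score 31 (PR 55.7) and 32 (PR 71.2).
Interpolate: 31 + (68.07 − 55.7)/(71.2 − 55.7) × (32 − 31) = 31.8

31.8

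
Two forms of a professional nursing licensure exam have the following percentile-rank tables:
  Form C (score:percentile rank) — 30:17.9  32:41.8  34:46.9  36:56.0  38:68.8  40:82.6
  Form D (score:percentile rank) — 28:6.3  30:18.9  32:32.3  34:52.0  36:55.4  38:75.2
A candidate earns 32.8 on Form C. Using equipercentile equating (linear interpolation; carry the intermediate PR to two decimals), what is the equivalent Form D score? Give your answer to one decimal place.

PR of 32.8 on Form C: 41.8 + (32.8 − 32)/(34 − 32) × (46.9 − 41.8) = 43.84
On Form D, PR 43.84 falls between score 32 (PR 32.3) and 34 (PR 52.0).
Interpolate: 32 + (43.84 − 32.3)/(52.0 − 32.3) × (34 − 32) = 33.2

33.2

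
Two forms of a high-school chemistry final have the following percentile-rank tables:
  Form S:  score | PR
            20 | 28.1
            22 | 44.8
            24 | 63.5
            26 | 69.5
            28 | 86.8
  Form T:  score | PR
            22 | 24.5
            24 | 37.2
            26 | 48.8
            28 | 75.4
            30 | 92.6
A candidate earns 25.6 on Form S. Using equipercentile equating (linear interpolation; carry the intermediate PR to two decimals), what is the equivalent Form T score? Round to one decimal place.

PR of 25.6 on Form S: 63.5 + (25.6 − 24)/(26 − 24) × (69.5 − 63.5) = 68.30
On Form T, PR 68.30 falls between score 26 (PR 48.8) and 28 (PR 75.4).
Interpolate: 26 + (68.30 − 48.8)/(75.4 − 48.8) × (28 − 26) = 27.5

27.5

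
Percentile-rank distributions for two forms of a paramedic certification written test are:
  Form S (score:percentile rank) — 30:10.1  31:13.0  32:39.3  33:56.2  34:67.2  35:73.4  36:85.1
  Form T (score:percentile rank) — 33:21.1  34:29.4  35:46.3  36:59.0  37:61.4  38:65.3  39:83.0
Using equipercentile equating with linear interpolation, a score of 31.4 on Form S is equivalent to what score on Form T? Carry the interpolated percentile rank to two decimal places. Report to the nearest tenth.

33.3

PR of 31.4 on Form S: 13.0 + (31.4 − 31)/(32 − 31) × (39.3 − 13.0) = 23.52
On Form T, PR 23.52 falls between score 33 (PR 21.1) and 34 (PR 29.4).
Interpolate: 33 + (23.52 − 21.1)/(29.4 − 21.1) × (34 − 33) = 33.3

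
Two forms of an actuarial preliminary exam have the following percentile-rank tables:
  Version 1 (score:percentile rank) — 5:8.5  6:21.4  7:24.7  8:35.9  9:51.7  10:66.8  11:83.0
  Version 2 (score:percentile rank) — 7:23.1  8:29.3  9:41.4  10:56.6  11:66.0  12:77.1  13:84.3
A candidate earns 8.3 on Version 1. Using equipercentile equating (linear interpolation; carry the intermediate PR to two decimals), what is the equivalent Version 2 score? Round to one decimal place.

8.9

PR of 8.3 on Version 1: 35.9 + (8.3 − 8)/(9 − 8) × (51.7 − 35.9) = 40.64
On Version 2, PR 40.64 falls between score 8 (PR 29.3) and 9 (PR 41.4).
Interpolate: 8 + (40.64 − 29.3)/(41.4 − 29.3) × (9 − 8) = 8.9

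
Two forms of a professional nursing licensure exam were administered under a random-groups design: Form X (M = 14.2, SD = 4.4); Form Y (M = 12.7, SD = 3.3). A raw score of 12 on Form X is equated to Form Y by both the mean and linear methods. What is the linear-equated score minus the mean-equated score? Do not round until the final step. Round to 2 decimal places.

0.55

Mean-equated: 12 + (12.7 − 14.2) = 10.50
Linear-equated: (3.3/4.4)(12 − 14.2) + 12.7 = 11.050
Difference = 11.050 − 10.50 = 0.55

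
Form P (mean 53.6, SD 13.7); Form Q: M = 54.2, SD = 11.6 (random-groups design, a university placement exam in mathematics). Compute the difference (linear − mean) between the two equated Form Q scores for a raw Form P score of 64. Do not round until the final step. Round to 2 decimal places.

Mean-equated: 64 + (54.2 − 53.6) = 64.60
Linear-equated: (11.6/13.7)(64 − 53.6) + 54.2 = 63.006
Difference = 63.006 − 64.60 = -1.59

-1.59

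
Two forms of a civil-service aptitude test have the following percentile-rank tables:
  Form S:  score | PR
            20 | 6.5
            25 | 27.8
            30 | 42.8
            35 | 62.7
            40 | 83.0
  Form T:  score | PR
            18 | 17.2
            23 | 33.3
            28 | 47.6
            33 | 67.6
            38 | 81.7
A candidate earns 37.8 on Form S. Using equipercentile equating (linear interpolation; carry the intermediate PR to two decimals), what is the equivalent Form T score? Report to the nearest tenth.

PR of 37.8 on Form S: 62.7 + (37.8 − 35)/(40 − 35) × (83.0 − 62.7) = 74.07
On Form T, PR 74.07 falls between score 33 (PR 67.6) and 38 (PR 81.7).
Interpolate: 33 + (74.07 − 67.6)/(81.7 − 67.6) × (38 − 33) = 35.3

35.3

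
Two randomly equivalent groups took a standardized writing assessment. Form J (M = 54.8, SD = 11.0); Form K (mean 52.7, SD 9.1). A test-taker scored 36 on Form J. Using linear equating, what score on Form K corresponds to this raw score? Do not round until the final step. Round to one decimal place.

37.1

Linear equating: y = (SD_Y/SD_X)(x − M_X) + M_Y
y = (9.1/11.0)(36 − 54.8) + 52.7
y = 0.827273 × -18.8 + 52.7 = -15.5527 + 52.7 = 37.1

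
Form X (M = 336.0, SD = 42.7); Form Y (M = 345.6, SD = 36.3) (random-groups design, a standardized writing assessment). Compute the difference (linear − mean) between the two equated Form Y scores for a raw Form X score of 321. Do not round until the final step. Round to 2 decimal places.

2.25

Mean-equated: 321 + (345.6 − 336.0) = 330.60
Linear-equated: (36.3/42.7)(321 − 336.0) + 345.6 = 332.848
Difference = 332.848 − 330.60 = 2.25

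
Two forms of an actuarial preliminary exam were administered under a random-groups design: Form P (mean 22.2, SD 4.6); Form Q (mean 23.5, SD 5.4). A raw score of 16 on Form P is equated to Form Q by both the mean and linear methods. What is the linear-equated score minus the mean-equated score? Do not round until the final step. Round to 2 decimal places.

Mean-equated: 16 + (23.5 − 22.2) = 17.30
Linear-equated: (5.4/4.6)(16 − 22.2) + 23.5 = 16.222
Difference = 16.222 − 17.30 = -1.08

-1.08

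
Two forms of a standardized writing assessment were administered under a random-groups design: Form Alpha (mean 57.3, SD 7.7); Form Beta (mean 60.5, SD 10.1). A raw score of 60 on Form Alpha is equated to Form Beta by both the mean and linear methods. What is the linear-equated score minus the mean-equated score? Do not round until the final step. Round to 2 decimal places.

0.84

Mean-equated: 60 + (60.5 − 57.3) = 63.20
Linear-equated: (10.1/7.7)(60 − 57.3) + 60.5 = 64.042
Difference = 64.042 − 63.20 = 0.84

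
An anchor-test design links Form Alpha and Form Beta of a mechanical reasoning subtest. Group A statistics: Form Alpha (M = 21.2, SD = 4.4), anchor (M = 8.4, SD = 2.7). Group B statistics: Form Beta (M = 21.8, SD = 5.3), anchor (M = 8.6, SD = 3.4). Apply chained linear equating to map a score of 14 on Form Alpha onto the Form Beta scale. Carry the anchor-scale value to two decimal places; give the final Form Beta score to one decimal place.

14.6

Form Alpha → anchor (Group A): v = (2.7/4.4)(14 − 21.2) + 8.4 = 3.98
anchor → Form Beta (Group B): y = (5.3/3.4)(3.98 − 8.6) + 21.8 = 14.6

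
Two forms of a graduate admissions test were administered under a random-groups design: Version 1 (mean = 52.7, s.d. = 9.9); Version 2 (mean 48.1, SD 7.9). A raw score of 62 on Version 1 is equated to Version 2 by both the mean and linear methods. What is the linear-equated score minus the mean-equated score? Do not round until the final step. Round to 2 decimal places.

-1.88

Mean-equated: 62 + (48.1 − 52.7) = 57.40
Linear-equated: (7.9/9.9)(62 − 52.7) + 48.1 = 55.521
Difference = 55.521 − 57.40 = -1.88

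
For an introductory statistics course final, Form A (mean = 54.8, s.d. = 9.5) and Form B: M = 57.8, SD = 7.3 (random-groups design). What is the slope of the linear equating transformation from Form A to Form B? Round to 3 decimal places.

0.768

A = SD_Y / SD_X = 7.3 / 9.5 = 0.768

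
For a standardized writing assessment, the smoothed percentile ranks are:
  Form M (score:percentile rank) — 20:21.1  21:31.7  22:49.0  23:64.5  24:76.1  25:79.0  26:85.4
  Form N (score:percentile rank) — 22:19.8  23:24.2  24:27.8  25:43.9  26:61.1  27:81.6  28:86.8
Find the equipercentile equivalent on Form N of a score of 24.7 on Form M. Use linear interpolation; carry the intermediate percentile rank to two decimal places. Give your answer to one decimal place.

26.8

PR of 24.7 on Form M: 76.1 + (24.7 − 24)/(25 − 24) × (79.0 − 76.1) = 78.13
On Form N, PR 78.13 falls between score 26 (PR 61.1) and 27 (PR 81.6).
Interpolate: 26 + (78.13 − 61.1)/(81.6 − 61.1) × (27 − 26) = 26.8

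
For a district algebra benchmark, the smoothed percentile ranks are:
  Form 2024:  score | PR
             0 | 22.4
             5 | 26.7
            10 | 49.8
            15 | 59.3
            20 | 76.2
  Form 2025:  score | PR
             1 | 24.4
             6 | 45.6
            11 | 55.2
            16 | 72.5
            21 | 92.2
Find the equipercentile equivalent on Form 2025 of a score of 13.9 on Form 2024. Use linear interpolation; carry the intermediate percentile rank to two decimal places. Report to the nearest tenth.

PR of 13.9 on Form 2024: 49.8 + (13.9 − 10)/(15 − 10) × (59.3 − 49.8) = 57.21
On Form 2025, PR 57.21 falls between score 11 (PR 55.2) and 16 (PR 72.5).
Interpolate: 11 + (57.21 − 55.2)/(72.5 − 55.2) × (16 − 11) = 11.6

11.6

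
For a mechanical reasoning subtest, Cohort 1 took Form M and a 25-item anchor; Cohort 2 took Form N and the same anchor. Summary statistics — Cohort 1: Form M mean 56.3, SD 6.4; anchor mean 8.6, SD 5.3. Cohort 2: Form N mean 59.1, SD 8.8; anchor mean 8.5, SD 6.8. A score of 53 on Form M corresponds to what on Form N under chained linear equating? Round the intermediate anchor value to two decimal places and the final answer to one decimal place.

Form M → anchor (Cohort 1): v = (5.3/6.4)(53 − 56.3) + 8.6 = 5.87
anchor → Form N (Cohort 2): y = (8.8/6.8)(5.87 − 8.5) + 59.1 = 55.7

55.7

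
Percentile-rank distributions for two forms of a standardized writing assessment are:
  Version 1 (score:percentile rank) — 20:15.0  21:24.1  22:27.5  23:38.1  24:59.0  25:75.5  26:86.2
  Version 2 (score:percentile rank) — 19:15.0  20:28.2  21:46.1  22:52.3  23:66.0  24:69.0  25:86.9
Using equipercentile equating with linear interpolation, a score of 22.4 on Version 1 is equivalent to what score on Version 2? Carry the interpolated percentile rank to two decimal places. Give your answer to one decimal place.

20.2

PR of 22.4 on Version 1: 27.5 + (22.4 − 22)/(23 − 22) × (38.1 − 27.5) = 31.74
On Version 2, PR 31.74 falls between score 20 (PR 28.2) and 21 (PR 46.1).
Interpolate: 20 + (31.74 − 28.2)/(46.1 − 28.2) × (21 − 20) = 20.2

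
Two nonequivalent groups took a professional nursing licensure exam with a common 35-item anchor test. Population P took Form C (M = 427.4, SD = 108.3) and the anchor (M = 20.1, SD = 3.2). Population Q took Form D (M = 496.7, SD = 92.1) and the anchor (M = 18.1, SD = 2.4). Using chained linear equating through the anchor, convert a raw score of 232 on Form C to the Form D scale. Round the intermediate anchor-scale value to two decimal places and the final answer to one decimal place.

Form C → anchor (Population P): v = (3.2/108.3)(232 − 427.4) + 20.1 = 14.33
anchor → Form D (Population Q): y = (92.1/2.4)(14.33 − 18.1) + 496.7 = 352.0

352.0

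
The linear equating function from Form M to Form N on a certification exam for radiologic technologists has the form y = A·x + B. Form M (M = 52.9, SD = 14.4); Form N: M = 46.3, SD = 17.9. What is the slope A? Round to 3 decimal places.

1.243

A = SD_Y / SD_X = 17.9 / 14.4 = 1.243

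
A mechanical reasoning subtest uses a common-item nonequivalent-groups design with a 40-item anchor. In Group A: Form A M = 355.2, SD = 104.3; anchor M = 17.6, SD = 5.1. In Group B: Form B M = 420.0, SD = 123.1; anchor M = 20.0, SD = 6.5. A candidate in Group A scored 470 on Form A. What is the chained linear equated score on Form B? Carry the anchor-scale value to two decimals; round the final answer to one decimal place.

Form A → anchor (Group A): v = (5.1/104.3)(470 − 355.2) + 17.6 = 23.21
anchor → Form B (Group B): y = (123.1/6.5)(23.21 − 20.0) + 420.0 = 480.8

480.8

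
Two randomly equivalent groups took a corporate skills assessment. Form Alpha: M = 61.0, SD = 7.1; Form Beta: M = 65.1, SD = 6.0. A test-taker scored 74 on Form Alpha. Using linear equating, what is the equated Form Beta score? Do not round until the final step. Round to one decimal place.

Linear equating: y = (SD_Y/SD_X)(x − M_X) + M_Y
y = (6.0/7.1)(74 − 61.0) + 65.1
y = 0.845070 × 13.0 + 65.1 = 10.9859 + 65.1 = 76.1

76.1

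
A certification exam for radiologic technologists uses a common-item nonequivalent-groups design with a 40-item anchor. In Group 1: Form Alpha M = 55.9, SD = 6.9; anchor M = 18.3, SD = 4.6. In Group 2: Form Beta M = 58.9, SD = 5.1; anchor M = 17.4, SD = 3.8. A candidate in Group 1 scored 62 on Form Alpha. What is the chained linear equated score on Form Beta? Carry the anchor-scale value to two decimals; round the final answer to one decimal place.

Form Alpha → anchor (Group 1): v = (4.6/6.9)(62 − 55.9) + 18.3 = 22.37
anchor → Form Beta (Group 2): y = (5.1/3.8)(22.37 − 17.4) + 58.9 = 65.6

65.6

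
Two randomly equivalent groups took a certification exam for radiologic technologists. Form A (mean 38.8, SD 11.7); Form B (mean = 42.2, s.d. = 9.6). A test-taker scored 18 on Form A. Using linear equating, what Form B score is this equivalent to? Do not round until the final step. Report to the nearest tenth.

Linear equating: y = (SD_Y/SD_X)(x − M_X) + M_Y
y = (9.6/11.7)(18 − 38.8) + 42.2
y = 0.820513 × -20.8 + 42.2 = -17.0667 + 42.2 = 25.1

25.1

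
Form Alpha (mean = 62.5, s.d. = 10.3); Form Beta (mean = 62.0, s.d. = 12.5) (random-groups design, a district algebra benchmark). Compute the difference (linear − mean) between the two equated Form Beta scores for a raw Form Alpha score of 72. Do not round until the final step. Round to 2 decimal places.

2.03

Mean-equated: 72 + (62.0 − 62.5) = 71.50
Linear-equated: (12.5/10.3)(72 − 62.5) + 62.0 = 73.529
Difference = 73.529 − 71.50 = 2.03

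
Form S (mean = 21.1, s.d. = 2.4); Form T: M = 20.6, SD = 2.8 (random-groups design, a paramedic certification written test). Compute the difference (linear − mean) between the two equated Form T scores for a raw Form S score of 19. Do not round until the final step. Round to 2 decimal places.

Mean-equated: 19 + (20.6 − 21.1) = 18.50
Linear-equated: (2.8/2.4)(19 − 21.1) + 20.6 = 18.150
Difference = 18.150 − 18.50 = -0.35

-0.35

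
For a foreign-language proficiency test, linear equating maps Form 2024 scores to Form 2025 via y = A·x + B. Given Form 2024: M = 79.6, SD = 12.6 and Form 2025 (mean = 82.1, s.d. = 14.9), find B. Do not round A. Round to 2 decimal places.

A = SD_Y / SD_X = 14.9 / 12.6 = 1.182540
B = M_Y − A·M_X = 82.1 − 1.182540 × 79.6 = -12.03

-12.03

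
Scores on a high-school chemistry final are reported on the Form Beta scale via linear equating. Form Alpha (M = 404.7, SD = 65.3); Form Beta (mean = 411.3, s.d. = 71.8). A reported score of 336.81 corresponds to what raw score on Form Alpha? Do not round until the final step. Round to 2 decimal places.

336.95

Invert y = (SD_Y/SD_X)(x − M_X) + M_Y:
x = (SD_X/SD_Y)(y − M_Y) + M_X = (65.3/71.8)(336.81 − 411.3) + 404.7
x = 0.909471 × -74.490 + 404.7 = 336.95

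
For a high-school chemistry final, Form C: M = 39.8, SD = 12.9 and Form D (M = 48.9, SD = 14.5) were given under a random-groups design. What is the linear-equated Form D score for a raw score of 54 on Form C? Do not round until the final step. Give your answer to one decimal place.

Linear equating: y = (SD_Y/SD_X)(x − M_X) + M_Y
y = (14.5/12.9)(54 − 39.8) + 48.9
y = 1.124031 × 14.2 + 48.9 = 15.9612 + 48.9 = 64.9

64.9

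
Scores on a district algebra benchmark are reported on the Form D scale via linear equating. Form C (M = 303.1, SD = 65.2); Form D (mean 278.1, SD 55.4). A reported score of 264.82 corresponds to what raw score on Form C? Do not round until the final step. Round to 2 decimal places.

Invert y = (SD_Y/SD_X)(x − M_X) + M_Y:
x = (SD_X/SD_Y)(y − M_Y) + M_X = (65.2/55.4)(264.82 − 278.1) + 303.1
x = 1.176895 × -13.280 + 303.1 = 287.47

287.47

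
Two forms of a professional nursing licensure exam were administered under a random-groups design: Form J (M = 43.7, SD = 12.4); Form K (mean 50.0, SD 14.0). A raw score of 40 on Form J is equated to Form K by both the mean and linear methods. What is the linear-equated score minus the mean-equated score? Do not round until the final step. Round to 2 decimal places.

Mean-equated: 40 + (50.0 − 43.7) = 46.30
Linear-equated: (14.0/12.4)(40 − 43.7) + 50.0 = 45.823
Difference = 45.823 − 46.30 = -0.48

-0.48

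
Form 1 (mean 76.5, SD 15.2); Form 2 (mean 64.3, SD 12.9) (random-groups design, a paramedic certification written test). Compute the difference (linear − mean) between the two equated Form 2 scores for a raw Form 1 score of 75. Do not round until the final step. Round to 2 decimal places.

0.23

Mean-equated: 75 + (64.3 − 76.5) = 62.80
Linear-equated: (12.9/15.2)(75 − 76.5) + 64.3 = 63.027
Difference = 63.027 − 62.80 = 0.23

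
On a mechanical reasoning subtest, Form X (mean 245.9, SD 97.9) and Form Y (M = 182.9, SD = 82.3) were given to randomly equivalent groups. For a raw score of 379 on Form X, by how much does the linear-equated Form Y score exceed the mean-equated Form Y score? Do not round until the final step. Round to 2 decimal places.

-21.21

Mean-equated: 379 + (182.9 − 245.9) = 316.00
Linear-equated: (82.3/97.9)(379 − 245.9) + 182.9 = 294.791
Difference = 294.791 − 316.00 = -21.21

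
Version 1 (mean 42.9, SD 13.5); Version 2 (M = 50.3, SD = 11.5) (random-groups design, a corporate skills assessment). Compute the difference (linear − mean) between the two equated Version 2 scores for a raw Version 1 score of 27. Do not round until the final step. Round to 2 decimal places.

Mean-equated: 27 + (50.3 − 42.9) = 34.40
Linear-equated: (11.5/13.5)(27 − 42.9) + 50.3 = 36.756
Difference = 36.756 − 34.40 = 2.36

2.36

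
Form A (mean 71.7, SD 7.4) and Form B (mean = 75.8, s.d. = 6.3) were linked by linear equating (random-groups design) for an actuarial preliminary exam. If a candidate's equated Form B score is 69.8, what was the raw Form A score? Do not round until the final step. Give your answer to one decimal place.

Invert y = (SD_Y/SD_X)(x − M_X) + M_Y:
x = (SD_X/SD_Y)(y − M_Y) + M_X = (7.4/6.3)(69.8 − 75.8) + 71.7
x = 1.174603 × -6.000 + 71.7 = 64.7

64.7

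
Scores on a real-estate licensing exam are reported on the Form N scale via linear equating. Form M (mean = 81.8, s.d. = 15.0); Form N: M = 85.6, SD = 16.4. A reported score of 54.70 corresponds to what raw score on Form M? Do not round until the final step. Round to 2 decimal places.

53.54

Invert y = (SD_Y/SD_X)(x − M_X) + M_Y:
x = (SD_X/SD_Y)(y − M_Y) + M_X = (15.0/16.4)(54.70 − 85.6) + 81.8
x = 0.914634 × -30.900 + 81.8 = 53.54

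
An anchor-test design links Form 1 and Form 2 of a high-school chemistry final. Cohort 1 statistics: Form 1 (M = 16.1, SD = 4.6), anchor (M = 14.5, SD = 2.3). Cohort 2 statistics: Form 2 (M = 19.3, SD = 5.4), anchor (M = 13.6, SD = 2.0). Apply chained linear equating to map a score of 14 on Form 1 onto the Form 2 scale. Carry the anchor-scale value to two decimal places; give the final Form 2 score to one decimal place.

18.9

Form 1 → anchor (Cohort 1): v = (2.3/4.6)(14 − 16.1) + 14.5 = 13.45
anchor → Form 2 (Cohort 2): y = (5.4/2.0)(13.45 − 13.6) + 19.3 = 18.9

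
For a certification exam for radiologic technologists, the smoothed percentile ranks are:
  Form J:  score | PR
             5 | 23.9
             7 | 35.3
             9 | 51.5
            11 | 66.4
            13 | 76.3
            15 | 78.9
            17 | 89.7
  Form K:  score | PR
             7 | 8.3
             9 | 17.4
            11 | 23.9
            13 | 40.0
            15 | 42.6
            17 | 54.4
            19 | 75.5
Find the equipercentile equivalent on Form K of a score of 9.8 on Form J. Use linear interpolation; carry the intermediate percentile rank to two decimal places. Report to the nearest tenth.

PR of 9.8 on Form J: 51.5 + (9.8 − 9)/(11 − 9) × (66.4 − 51.5) = 57.46
On Form K, PR 57.46 falls between score 17 (PR 54.4) and 19 (PR 75.5).
Interpolate: 17 + (57.46 − 54.4)/(75.5 − 54.4) × (19 − 17) = 17.3

17.3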